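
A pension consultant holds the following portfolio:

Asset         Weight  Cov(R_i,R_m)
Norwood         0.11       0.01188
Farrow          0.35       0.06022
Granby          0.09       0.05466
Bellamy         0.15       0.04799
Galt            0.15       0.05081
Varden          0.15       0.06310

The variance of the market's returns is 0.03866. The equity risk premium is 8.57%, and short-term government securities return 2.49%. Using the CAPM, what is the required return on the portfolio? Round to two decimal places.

13.93%

β_Norwood = 0.01188 / 0.03866 = 0.3073
β_Farrow = 0.06022 / 0.03866 = 1.5577
β_Granby = 0.05466 / 0.03866 = 1.4139
β_Bellamy = 0.04799 / 0.03866 = 1.2413
β_Galt = 0.05081 / 0.03866 = 1.3143
β_Varden = 0.06310 / 0.03866 = 1.6322
β_P = Σ w_i β_i = 0.11×0.3073 + 0.35×1.5577 + 0.09×1.4139 + 0.15×1.2413 + 0.15×1.3143 + 0.15×1.6322 = 1.3344
E(R_P) = R_f + β_P × MRP = 2.49% + 1.3344 × 8.57% = 13.93%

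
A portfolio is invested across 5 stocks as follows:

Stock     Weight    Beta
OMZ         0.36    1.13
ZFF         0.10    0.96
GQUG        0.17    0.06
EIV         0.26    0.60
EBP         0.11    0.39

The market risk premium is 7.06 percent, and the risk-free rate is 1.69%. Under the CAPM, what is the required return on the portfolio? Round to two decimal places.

6.72%

β_P = Σ w_i β_i = 0.36×1.13 + 0.10×0.96 + 0.17×0.06 + 0.26×0.60 + 0.11×0.39 = 0.7119
E(R_P) = R_f + β_P × MRP = 1.69% + 0.7119 × 7.06% = 6.72%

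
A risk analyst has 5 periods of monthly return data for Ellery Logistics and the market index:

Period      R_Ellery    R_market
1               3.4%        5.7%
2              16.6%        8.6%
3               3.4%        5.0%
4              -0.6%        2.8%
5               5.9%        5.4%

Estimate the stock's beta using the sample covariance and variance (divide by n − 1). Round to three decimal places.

Mean R_i = (3.4 + 16.6 + 3.4 − 0.6 + 5.9) / 5 = 5.7400%
Mean R_m = (5.7 + 8.6 + 5.0 + 2.8 + 5.4) / 5 = 5.5000%
Σ(R_i − R̄_i)(R_m − R̄_m) = 51.4700  ⇒  Cov = 51.4700 / 4 = 12.8675
Σ(R_m − R̄_m)² = 17.2000  ⇒  Var(R_m) = 17.2000 / 4 = 4.3000
β = Cov / Var(R_m) = 12.8675 / 4.3000 = 2.9924

2.992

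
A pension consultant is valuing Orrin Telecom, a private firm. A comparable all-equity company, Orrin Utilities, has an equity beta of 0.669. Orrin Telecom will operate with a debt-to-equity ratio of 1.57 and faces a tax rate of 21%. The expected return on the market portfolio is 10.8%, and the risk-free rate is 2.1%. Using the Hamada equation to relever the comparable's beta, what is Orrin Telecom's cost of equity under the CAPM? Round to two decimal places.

β_L = β_U × [1 + (1 − t)(D/E)] = 0.669 × [1 + (1 − 0.21) × 1.57]
    = 0.669 × [1 + 0.79 × 1.57] = 0.669 × 2.2403 = 1.4988
MRP = 10.8% − 2.1% = 8.70%
E(R) = R_f + β_L × MRP = 2.1% + 1.4988 × 8.7% = 15.14%

15.14%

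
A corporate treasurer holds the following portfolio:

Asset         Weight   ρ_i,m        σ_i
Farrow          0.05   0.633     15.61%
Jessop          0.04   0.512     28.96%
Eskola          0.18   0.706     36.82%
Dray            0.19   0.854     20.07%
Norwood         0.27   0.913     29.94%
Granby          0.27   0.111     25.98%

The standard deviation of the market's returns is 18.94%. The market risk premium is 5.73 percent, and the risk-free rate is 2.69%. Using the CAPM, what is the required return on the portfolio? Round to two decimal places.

β_Farrow = 0.633 × 15.61% / 18.94% = 0.5217
β_Jessop = 0.512 × 28.96% / 18.94% = 0.7829
β_Eskola = 0.706 × 36.82% / 18.94% = 1.3725
β_Dray = 0.854 × 20.07% / 18.94% = 0.9050
β_Norwood = 0.913 × 29.94% / 18.94% = 1.4433
β_Granby = 0.111 × 25.98% / 18.94% = 0.1523
β_P = Σ w_i β_i = 0.05×0.5217 + 0.04×0.7829 + 0.18×1.3725 + 0.19×0.9050 + 0.27×1.4433 + 0.27×0.1523 = 0.9072
E(R_P) = R_f + β_P × MRP = 2.69% + 0.9072 × 5.73% = 7.89%

7.89%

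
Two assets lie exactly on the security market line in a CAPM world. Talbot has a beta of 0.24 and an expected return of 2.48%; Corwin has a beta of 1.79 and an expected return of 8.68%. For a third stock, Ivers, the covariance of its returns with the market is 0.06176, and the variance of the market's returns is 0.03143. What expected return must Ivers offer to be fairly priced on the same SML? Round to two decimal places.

9.38%

MRP = (8.68% − 2.48%) / (1.79 − 0.24) = 4.0000%
R_f = 2.48% − 0.24 × 4.0000% = 1.5200%
β_Ivers = Cov / Var(R_m) = 0.06176 / 0.03143 = 1.9650
E(R_Ivers) = R_f + β × MRP = 1.5200% + 1.9650 × 4.0000% = 9.38%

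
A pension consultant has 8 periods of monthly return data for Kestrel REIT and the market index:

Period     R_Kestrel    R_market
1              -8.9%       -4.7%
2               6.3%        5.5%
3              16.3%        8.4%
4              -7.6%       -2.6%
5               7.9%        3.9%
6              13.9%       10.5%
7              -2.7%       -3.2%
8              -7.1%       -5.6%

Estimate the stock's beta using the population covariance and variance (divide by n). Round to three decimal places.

1.549

Mean R_i = (-8.9 + 6.3 + 16.3 − 7.6 + 7.9 + 13.9 − 2.7 − 7.1) / 8 = 2.2625%
Mean R_m = (-4.7 + 5.5 + 8.4 − 2.6 + 3.9 + 10.5 − 3.2 − 5.6) / 8 = 1.5250%
Σ(R_i − R̄_i)(R_m − R̄_m) = 430.7175  ⇒  Cov = 430.7175 / 8 = 53.8397
Σ(R_m − R̄_m)² = 278.1150  ⇒  Var(R_m) = 278.1150 / 8 = 34.7644
β = Cov / Var(R_m) = 53.8397 / 34.7644 = 1.5487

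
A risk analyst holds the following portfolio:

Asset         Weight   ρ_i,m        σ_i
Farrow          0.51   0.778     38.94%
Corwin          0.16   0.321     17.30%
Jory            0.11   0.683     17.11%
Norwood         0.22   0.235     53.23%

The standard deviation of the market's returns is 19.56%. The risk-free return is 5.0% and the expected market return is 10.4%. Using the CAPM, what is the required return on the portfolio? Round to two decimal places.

10.63%

β_Farrow = 0.778 × 38.94% / 19.56% = 1.5488
β_Corwin = 0.321 × 17.30% / 19.56% = 0.2839
β_Jory = 0.683 × 17.11% / 19.56% = 0.5975
β_Norwood = 0.235 × 53.23% / 19.56% = 0.6395
β_P = Σ w_i β_i = 0.51×1.5488 + 0.16×0.2839 + 0.11×0.5975 + 0.22×0.6395 = 1.0417
MRP = 10.4% − 5.0% = 5.40%
E(R_P) = R_f + β_P × MRP = 5.0% + 1.0417 × 5.4% = 10.63%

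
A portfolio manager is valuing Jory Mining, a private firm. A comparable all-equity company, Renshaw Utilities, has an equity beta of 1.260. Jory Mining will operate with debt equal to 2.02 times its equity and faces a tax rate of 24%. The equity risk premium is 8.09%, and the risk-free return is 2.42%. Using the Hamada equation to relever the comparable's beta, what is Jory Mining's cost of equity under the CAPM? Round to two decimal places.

28.26%

β_L = β_U × [1 + (1 − t)(D/E)] = 1.260 × [1 + (1 − 0.24) × 2.02]
    = 1.260 × [1 + 0.76 × 2.02] = 1.260 × 2.5352 = 3.1944
E(R) = R_f + β_L × MRP = 2.42% + 3.1944 × 8.09% = 28.26%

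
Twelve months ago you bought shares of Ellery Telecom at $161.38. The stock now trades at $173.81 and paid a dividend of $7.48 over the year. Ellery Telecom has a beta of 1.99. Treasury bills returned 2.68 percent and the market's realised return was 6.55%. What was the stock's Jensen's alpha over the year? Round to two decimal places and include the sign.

+1.96%

Realised HPR = (P1 + D1 − P0) / P0 = (173.81 + 7.48 − 161.38) / 161.38 = 19.91 / 161.38 = 12.3373%
MRP = 6.55% − 2.68% = 3.87%
CAPM required = R_f + β·MRP = 2.68% + 1.99 × 3.87% = 10.3813%
α = realised − required = 12.3373% − 10.3813% = +1.96%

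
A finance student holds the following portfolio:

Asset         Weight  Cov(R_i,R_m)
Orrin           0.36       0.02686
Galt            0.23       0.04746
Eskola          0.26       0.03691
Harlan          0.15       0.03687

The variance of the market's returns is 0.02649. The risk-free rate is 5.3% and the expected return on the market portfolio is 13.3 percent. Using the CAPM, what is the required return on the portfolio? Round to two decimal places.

16.09%

β_Orrin = 0.02686 / 0.02649 = 1.0140
β_Galt = 0.04746 / 0.02649 = 1.7916
β_Eskola = 0.03691 / 0.02649 = 1.3934
β_Harlan = 0.03687 / 0.02649 = 1.3918
β_P = Σ w_i β_i = 0.36×1.0140 + 0.23×1.7916 + 0.26×1.3934 + 0.15×1.3918 = 1.3482
MRP = 13.3% − 5.3% = 8.00%
E(R_P) = R_f + β_P × MRP = 5.3% + 1.3482 × 8.0% = 16.09%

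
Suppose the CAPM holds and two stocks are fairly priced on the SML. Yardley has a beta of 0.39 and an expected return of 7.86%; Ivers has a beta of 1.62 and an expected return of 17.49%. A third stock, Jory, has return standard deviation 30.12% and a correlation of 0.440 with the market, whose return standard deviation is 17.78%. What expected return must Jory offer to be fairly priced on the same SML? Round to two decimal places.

MRP = (17.49% − 7.86%) / (1.62 − 0.39) = 7.8293%
R_f = 7.86% − 0.39 × 7.8293% = 4.8066%
β_Jory = ρ·σ_i/σ_m = 0.440 × 30.12 / 17.78 = 0.7454
E(R_Jory) = R_f + β × MRP = 4.8066% + 0.7454 × 7.8293% = 10.64%

10.64%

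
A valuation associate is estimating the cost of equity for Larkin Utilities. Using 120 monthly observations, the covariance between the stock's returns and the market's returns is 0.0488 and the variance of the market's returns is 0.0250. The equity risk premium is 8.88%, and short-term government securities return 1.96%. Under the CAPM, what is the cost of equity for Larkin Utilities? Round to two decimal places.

19.29%

β = Cov(R_i, R_m) / Var(R_m) = 0.0488 / 0.0250 = 1.9520
E(R) = R_f + β × MRP = 1.96% + 1.9520 × 8.88% = 19.29%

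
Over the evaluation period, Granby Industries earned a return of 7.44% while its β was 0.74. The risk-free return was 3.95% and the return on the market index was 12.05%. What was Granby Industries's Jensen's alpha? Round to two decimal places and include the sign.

Market excess return = 12.05% − 3.95% = 8.10%
CAPM benchmark = R_f + β(R_m − R_f) = 3.95% + 0.74 × 8.10% = 9.9440%
α = actual − benchmark = 7.44% − 9.9440% = -2.50%

-2.50%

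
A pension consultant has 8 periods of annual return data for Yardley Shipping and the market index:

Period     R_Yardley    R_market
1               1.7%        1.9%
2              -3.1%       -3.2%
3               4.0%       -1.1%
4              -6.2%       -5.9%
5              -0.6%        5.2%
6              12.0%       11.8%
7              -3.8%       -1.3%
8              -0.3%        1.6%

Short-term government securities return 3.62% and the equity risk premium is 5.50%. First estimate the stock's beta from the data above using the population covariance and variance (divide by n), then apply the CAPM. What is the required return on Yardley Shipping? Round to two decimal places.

8.44%

Mean R_i = (1.7 − 3.1 + 4.0 − 6.2 − 0.6 + 12.0 − 3.8 − 0.3) / 8 = 0.4625%
Mean R_m = (1.9 − 3.2 − 1.1 − 5.9 + 5.2 + 11.8 − 1.3 + 1.6) / 8 = 1.1250%
Σ(R_i − R̄_i)(R_m − R̄_m) = 184.1075  ⇒  Cov = 184.1075 / 8 = 23.0134
Σ(R_m − R̄_m)² = 210.2750  ⇒  Var(R_m) = 210.2750 / 8 = 26.2844
β = Cov / Var(R_m) = 23.0134 / 26.2844 = 0.8756
E(R) = R_f + β × MRP = 3.62% + 0.8756 × 5.50% = 8.44%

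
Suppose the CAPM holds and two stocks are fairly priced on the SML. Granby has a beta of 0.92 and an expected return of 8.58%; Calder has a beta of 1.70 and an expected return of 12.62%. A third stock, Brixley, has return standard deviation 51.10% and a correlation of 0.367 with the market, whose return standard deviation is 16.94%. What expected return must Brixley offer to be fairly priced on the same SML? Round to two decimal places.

MRP = (12.62% − 8.58%) / (1.70 − 0.92) = 5.1795%
R_f = 8.58% − 0.92 × 5.1795% = 3.8149%
β_Brixley = ρ·σ_i/σ_m = 0.367 × 51.10 / 16.94 = 1.1071
E(R_Brixley) = R_f + β × MRP = 3.8149% + 1.1071 × 5.1795% = 9.55%

9.55%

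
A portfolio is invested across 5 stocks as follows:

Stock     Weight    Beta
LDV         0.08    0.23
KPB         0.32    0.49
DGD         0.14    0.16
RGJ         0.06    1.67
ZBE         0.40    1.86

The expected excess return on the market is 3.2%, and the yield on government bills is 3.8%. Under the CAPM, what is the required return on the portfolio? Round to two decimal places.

7.13%

β_P = Σ w_i β_i = 0.08×0.23 + 0.32×0.49 + 0.14×0.16 + 0.06×1.67 + 0.40×1.86 = 1.0418
E(R_P) = R_f + β_P × MRP = 3.8% + 1.0418 × 3.2% = 7.13%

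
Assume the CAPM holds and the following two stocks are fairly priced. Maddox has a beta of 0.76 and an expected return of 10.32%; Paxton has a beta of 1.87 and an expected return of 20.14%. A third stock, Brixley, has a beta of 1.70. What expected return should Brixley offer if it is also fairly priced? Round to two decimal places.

MRP (SML slope) = (20.14% − 10.32%) / (1.87 − 0.76) = 9.82% / 1.11 = 8.8468%
R_f (intercept) = 10.32% − 0.76 × 8.8468% = 3.5964%
E(R_Brixley) = R_f + β × MRP = 3.5964% + 1.70 × 8.8468% = 18.64%

18.64%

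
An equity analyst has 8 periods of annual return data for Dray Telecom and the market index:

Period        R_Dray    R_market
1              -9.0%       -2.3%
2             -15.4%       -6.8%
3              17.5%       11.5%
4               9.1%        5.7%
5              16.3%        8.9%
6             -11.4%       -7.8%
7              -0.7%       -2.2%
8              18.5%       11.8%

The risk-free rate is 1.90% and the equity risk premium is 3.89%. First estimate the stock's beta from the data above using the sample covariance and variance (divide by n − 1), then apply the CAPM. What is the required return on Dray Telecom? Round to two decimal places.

8.50%

Mean R_i = (-9.0 − 15.4 + 17.5 + 9.1 + 16.3 − 11.4 − 0.7 + 18.5) / 8 = 3.1125%
Mean R_m = (-2.3 − 6.8 + 11.5 + 5.7 + 8.9 − 7.8 − 2.2 + 11.8) / 8 = 2.3500%
Σ(R_i − R̄_i)(R_m − R̄_m) = 773.8550  ⇒  Cov = 773.8550 / 7 = 110.5507
Σ(R_m − R̄_m)² = 456.2200  ⇒  Var(R_m) = 456.2200 / 7 = 65.1743
β = Cov / Var(R_m) = 110.5507 / 65.1743 = 1.6962
E(R) = R_f + β × MRP = 1.90% + 1.6962 × 3.89% = 8.50%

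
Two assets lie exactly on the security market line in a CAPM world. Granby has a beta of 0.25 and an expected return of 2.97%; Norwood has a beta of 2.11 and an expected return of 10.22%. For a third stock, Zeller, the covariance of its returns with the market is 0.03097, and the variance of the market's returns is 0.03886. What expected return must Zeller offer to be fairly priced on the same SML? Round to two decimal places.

5.10%

MRP = (10.22% − 2.97%) / (2.11 − 0.25) = 3.8978%
R_f = 2.97% − 0.25 × 3.8978% = 1.9956%
β_Zeller = Cov / Var(R_m) = 0.03097 / 0.03886 = 0.7970
E(R_Zeller) = R_f + β × MRP = 1.9956% + 0.7970 × 3.8978% = 5.10%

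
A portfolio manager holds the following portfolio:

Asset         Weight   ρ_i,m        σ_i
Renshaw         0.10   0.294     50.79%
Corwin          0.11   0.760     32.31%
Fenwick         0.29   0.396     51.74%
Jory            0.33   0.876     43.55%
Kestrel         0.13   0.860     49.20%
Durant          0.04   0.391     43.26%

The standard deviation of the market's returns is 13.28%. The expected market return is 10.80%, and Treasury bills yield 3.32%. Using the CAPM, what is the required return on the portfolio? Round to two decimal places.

19.60%

β_Renshaw = 0.294 × 50.79% / 13.28% = 1.1244
β_Corwin = 0.760 × 32.31% / 13.28% = 1.8491
β_Fenwick = 0.396 × 51.74% / 13.28% = 1.5428
β_Jory = 0.876 × 43.55% / 13.28% = 2.8727
β_Kestrel = 0.860 × 49.20% / 13.28% = 3.1861
β_Durant = 0.391 × 43.26% / 13.28% = 1.2737
β_P = Σ w_i β_i = 0.10×1.1244 + 0.11×1.8491 + 0.29×1.5428 + 0.33×2.8727 + 0.13×3.1861 + 0.04×1.2737 = 2.1764
MRP = 10.80% − 3.32% = 7.48%
E(R_P) = R_f + β_P × MRP = 3.32% + 2.1764 × 7.48% = 19.60%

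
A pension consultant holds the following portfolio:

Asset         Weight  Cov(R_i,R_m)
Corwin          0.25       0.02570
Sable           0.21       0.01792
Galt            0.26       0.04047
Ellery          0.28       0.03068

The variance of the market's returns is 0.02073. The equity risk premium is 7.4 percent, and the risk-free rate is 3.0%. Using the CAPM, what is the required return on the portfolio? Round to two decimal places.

13.46%

β_Corwin = 0.02570 / 0.02073 = 1.2397
β_Sable = 0.01792 / 0.02073 = 0.8644
β_Galt = 0.04047 / 0.02073 = 1.9522
β_Ellery = 0.03068 / 0.02073 = 1.4800
β_P = Σ w_i β_i = 0.25×1.2397 + 0.21×0.8644 + 0.26×1.9522 + 0.28×1.4800 = 1.4134
E(R_P) = R_f + β_P × MRP = 3.0% + 1.4134 × 7.4% = 13.46%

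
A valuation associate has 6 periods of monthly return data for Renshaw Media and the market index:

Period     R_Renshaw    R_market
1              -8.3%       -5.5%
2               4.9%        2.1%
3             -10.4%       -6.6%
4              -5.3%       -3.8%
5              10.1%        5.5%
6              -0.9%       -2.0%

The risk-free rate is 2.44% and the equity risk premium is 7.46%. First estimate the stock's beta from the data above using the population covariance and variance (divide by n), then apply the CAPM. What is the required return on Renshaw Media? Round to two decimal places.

15.08%

Mean R_i = (-8.3 + 4.9 − 10.4 − 5.3 + 10.1 − 0.9) / 6 = -1.6500%
Mean R_m = (-5.5 + 2.1 − 6.6 − 3.8 + 5.5 − 2.0) / 6 = -1.7167%
Σ(R_i − R̄_i)(R_m − R̄_m) = 185.0750  ⇒  Cov = 185.0750 / 6 = 30.8458
Σ(R_m − R̄_m)² = 109.2283  ⇒  Var(R_m) = 109.2283 / 6 = 18.2047
β = Cov / Var(R_m) = 30.8458 / 18.2047 = 1.6944
E(R) = R_f + β × MRP = 2.44% + 1.6944 × 7.46% = 15.08%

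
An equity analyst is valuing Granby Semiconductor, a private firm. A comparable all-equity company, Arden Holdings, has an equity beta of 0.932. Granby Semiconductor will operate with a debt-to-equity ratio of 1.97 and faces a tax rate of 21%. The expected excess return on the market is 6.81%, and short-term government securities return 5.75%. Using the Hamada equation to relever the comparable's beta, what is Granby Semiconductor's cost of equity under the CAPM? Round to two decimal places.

β_L = β_U × [1 + (1 − t)(D/E)] = 0.932 × [1 + (1 − 0.21) × 1.97]
    = 0.932 × [1 + 0.79 × 1.97] = 0.932 × 2.5563 = 2.3825
E(R) = R_f + β_L × MRP = 5.75% + 2.3825 × 6.81% = 21.97%

21.97%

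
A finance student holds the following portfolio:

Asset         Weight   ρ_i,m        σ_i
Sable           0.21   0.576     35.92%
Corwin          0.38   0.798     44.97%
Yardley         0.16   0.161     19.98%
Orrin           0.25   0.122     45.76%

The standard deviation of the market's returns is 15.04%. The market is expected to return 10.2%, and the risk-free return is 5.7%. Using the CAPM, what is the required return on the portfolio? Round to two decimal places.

β_Sable = 0.576 × 35.92% / 15.04% = 1.3757
β_Corwin = 0.798 × 44.97% / 15.04% = 2.3860
β_Yardley = 0.161 × 19.98% / 15.04% = 0.2139
β_Orrin = 0.122 × 45.76% / 15.04% = 0.3712
β_P = Σ w_i β_i = 0.21×1.3757 + 0.38×2.3860 + 0.16×0.2139 + 0.25×0.3712 = 1.3226
MRP = 10.2% − 5.7% = 4.50%
E(R_P) = R_f + β_P × MRP = 5.7% + 1.3226 × 4.5% = 11.65%

11.65%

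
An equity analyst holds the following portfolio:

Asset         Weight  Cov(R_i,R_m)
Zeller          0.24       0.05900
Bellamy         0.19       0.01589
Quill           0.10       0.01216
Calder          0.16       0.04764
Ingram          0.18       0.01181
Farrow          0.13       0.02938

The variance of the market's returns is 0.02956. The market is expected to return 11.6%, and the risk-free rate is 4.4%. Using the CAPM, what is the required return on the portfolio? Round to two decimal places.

β_Zeller = 0.05900 / 0.02956 = 1.9959
β_Bellamy = 0.01589 / 0.02956 = 0.5376
β_Quill = 0.01216 / 0.02956 = 0.4114
β_Calder = 0.04764 / 0.02956 = 1.6116
β_Ingram = 0.01181 / 0.02956 = 0.3995
β_Farrow = 0.02938 / 0.02956 = 0.9939
β_P = Σ w_i β_i = 0.24×1.9959 + 0.19×0.5376 + 0.10×0.4114 + 0.16×1.6116 + 0.18×0.3995 + 0.13×0.9939 = 1.0813
MRP = 11.6% − 4.4% = 7.20%
E(R_P) = R_f + β_P × MRP = 4.4% + 1.0813 × 7.2% = 12.19%

12.19%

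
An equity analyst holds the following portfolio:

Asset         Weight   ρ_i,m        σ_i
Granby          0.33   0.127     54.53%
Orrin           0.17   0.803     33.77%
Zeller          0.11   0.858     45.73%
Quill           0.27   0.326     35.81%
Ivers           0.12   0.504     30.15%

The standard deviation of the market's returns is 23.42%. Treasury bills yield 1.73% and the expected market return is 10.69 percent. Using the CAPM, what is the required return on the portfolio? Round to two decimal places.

β_Granby = 0.127 × 54.53% / 23.42% = 0.2957
β_Orrin = 0.803 × 33.77% / 23.42% = 1.1579
β_Zeller = 0.858 × 45.73% / 23.42% = 1.6753
β_Quill = 0.326 × 35.81% / 23.42% = 0.4985
β_Ivers = 0.504 × 30.15% / 23.42% = 0.6488
β_P = Σ w_i β_i = 0.33×0.2957 + 0.17×1.1579 + 0.11×1.6753 + 0.27×0.4985 + 0.12×0.6488 = 0.6912
MRP = 10.69% − 1.73% = 8.96%
E(R_P) = R_f + β_P × MRP = 1.73% + 0.6912 × 8.96% = 7.92%

7.92%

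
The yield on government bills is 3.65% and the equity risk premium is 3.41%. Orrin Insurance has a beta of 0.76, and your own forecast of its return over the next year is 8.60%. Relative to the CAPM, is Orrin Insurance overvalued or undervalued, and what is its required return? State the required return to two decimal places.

Required return = R_f + β·MRP = 3.65% + 0.76 × 3.41% = 6.24%
Forecast 8.60% > required 6.24% → the stock plots above the SML → undervalued.

Undervalued; required return 6.24%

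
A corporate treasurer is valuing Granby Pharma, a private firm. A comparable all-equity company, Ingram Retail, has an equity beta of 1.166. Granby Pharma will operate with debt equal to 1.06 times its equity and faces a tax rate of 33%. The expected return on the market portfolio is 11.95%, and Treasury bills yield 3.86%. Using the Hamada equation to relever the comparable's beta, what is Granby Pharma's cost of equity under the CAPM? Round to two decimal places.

19.99%

β_L = β_U × [1 + (1 − t)(D/E)] = 1.166 × [1 + (1 − 0.33) × 1.06]
    = 1.166 × [1 + 0.67 × 1.06] = 1.166 × 1.7102 = 1.9941
MRP = 11.95% − 3.86% = 8.09%
E(R) = R_f + β_L × MRP = 3.86% + 1.9941 × 8.09% = 19.99%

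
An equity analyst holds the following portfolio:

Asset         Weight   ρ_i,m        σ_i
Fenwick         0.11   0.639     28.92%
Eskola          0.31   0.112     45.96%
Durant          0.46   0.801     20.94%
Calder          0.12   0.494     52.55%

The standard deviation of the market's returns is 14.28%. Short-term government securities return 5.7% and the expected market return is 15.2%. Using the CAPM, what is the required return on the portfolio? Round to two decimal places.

β_Fenwick = 0.639 × 28.92% / 14.28% = 1.2941
β_Eskola = 0.112 × 45.96% / 14.28% = 0.3605
β_Durant = 0.801 × 20.94% / 14.28% = 1.1746
β_Calder = 0.494 × 52.55% / 14.28% = 1.8179
β_P = Σ w_i β_i = 0.11×1.2941 + 0.31×0.3605 + 0.46×1.1746 + 0.12×1.8179 = 1.0126
MRP = 15.2% − 5.7% = 9.50%
E(R_P) = R_f + β_P × MRP = 5.7% + 1.0126 × 9.5% = 15.32%

15.32%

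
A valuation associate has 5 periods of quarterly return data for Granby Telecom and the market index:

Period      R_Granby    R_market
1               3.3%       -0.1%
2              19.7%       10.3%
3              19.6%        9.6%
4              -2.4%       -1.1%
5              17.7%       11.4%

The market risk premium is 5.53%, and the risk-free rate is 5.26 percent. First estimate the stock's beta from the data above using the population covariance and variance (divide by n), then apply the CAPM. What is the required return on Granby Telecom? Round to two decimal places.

Mean R_i = (3.3 + 19.7 + 19.6 − 2.4 + 17.7) / 5 = 11.5800%
Mean R_m = (-0.1 + 10.3 + 9.6 − 1.1 + 11.4) / 5 = 6.0200%
Σ(R_i − R̄_i)(R_m − R̄_m) = 246.6020  ⇒  Cov = 246.6020 / 5 = 49.3204
Σ(R_m − R̄_m)² = 148.2280  ⇒  Var(R_m) = 148.2280 / 5 = 29.6456
β = Cov / Var(R_m) = 49.3204 / 29.6456 = 1.6637
E(R) = R_f + β × MRP = 5.26% + 1.6637 × 5.53% = 14.46%

14.46%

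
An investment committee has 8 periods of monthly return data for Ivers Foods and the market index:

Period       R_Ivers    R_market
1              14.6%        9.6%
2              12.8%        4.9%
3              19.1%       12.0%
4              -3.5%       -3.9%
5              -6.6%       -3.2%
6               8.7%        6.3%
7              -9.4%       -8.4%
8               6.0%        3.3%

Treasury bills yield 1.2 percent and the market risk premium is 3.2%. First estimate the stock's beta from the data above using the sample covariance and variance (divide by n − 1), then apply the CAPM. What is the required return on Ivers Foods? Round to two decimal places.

5.84%

Mean R_i = (14.6 + 12.8 + 19.1 − 3.5 − 6.6 + 8.7 − 9.4 + 6.0) / 8 = 5.2125%
Mean R_m = (9.6 + 4.9 + 12.0 − 3.9 − 3.2 + 6.3 − 8.4 + 3.3) / 8 = 2.5750%
Σ(R_i − R̄_i)(R_m − R̄_m) = 513.0425  ⇒  Cov = 513.0425 / 7 = 73.2918
Σ(R_m − R̄_m)² = 353.7150  ⇒  Var(R_m) = 353.7150 / 7 = 50.5307
β = Cov / Var(R_m) = 73.2918 / 50.5307 = 1.4504
E(R) = R_f + β × MRP = 1.2% + 1.4504 × 3.2% = 5.84%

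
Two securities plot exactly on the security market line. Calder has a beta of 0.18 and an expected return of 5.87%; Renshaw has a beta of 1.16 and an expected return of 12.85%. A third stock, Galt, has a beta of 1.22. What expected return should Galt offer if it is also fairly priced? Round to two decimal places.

13.28%

MRP (SML slope) = (12.85% − 5.87%) / (1.16 − 0.18) = 6.98% / 0.98 = 7.1224%
R_f (intercept) = 5.87% − 0.18 × 7.1224% = 4.5880%
E(R_Galt) = R_f + β × MRP = 4.5880% + 1.22 × 7.1224% = 13.28%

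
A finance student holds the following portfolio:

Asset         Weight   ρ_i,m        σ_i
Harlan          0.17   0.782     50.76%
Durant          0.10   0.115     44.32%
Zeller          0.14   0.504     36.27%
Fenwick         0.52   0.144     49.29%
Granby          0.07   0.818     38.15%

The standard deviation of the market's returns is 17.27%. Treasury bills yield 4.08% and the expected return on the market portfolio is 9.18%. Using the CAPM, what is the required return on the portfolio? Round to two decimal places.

8.71%

β_Harlan = 0.782 × 50.76% / 17.27% = 2.2985
β_Durant = 0.115 × 44.32% / 17.27% = 0.2951
β_Zeller = 0.504 × 36.27% / 17.27% = 1.0585
β_Fenwick = 0.144 × 49.29% / 17.27% = 0.4110
β_Granby = 0.818 × 38.15% / 17.27% = 1.8070
β_P = Σ w_i β_i = 0.17×2.2985 + 0.10×0.2951 + 0.14×1.0585 + 0.52×0.4110 + 0.07×1.8070 = 0.9087
MRP = 9.18% − 4.08% = 5.10%
E(R_P) = R_f + β_P × MRP = 4.08% + 0.9087 × 5.10% = 8.71%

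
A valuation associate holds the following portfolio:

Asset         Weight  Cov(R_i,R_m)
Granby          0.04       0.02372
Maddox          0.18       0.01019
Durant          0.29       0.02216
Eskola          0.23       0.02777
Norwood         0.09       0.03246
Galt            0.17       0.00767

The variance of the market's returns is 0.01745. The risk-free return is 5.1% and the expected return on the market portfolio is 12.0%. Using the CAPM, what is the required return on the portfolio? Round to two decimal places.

β_Granby = 0.02372 / 0.01745 = 1.3593
β_Maddox = 0.01019 / 0.01745 = 0.5840
β_Durant = 0.02216 / 0.01745 = 1.2699
β_Eskola = 0.02777 / 0.01745 = 1.5914
β_Norwood = 0.03246 / 0.01745 = 1.8602
β_Galt = 0.00767 / 0.01745 = 0.4395
β_P = Σ w_i β_i = 0.04×1.3593 + 0.18×0.5840 + 0.29×1.2699 + 0.23×1.5914 + 0.09×1.8602 + 0.17×0.4395 = 1.1359
MRP = 12.0% − 5.1% = 6.90%
E(R_P) = R_f + β_P × MRP = 5.1% + 1.1359 × 6.9% = 12.94%

12.94%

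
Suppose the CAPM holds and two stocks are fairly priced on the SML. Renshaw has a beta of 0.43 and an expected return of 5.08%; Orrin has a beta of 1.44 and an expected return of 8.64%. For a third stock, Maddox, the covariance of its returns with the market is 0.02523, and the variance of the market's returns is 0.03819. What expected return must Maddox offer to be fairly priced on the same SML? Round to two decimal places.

MRP = (8.64% − 5.08%) / (1.44 − 0.43) = 3.5248%
R_f = 5.08% − 0.43 × 3.5248% = 3.5643%
β_Maddox = Cov / Var(R_m) = 0.02523 / 0.03819 = 0.6606
E(R_Maddox) = R_f + β × MRP = 3.5643% + 0.6606 × 3.5248% = 5.89%

5.89%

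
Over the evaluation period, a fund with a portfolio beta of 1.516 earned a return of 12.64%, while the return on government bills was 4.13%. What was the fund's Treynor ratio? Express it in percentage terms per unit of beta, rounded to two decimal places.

Treynor = (R_P − R_f) / β_P = (12.64% − 4.13%) / 1.5160 = 8.51% / 1.5160 = 5.61%

5.61%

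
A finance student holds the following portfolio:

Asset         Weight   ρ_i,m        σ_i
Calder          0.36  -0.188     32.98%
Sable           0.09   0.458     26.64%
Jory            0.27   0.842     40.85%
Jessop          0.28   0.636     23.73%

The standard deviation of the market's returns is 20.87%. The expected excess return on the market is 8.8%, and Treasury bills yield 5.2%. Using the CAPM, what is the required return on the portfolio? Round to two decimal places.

10.42%

β_Calder = -0.188 × 32.98% / 20.87% = -0.2971
β_Sable = 0.458 × 26.64% / 20.87% = 0.5846
β_Jory = 0.842 × 40.85% / 20.87% = 1.6481
β_Jessop = 0.636 × 23.73% / 20.87% = 0.7232
β_P = Σ w_i β_i = 0.36×-0.2971 + 0.09×0.5846 + 0.27×1.6481 + 0.28×0.7232 = 0.5931
E(R_P) = R_f + β_P × MRP = 5.2% + 0.5931 × 8.8% = 10.42%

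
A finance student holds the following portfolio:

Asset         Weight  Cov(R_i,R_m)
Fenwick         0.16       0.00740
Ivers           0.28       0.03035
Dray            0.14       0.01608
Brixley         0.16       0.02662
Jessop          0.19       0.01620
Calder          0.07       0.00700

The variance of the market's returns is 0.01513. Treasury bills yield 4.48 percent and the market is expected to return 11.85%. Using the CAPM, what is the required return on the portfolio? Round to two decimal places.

14.11%

β_Fenwick = 0.00740 / 0.01513 = 0.4891
β_Ivers = 0.03035 / 0.01513 = 2.0059
β_Dray = 0.01608 / 0.01513 = 1.0628
β_Brixley = 0.02662 / 0.01513 = 1.7594
β_Jessop = 0.01620 / 0.01513 = 1.0707
β_Calder = 0.00700 / 0.01513 = 0.4627
β_P = Σ w_i β_i = 0.16×0.4891 + 0.28×2.0059 + 0.14×1.0628 + 0.16×1.7594 + 0.19×1.0707 + 0.07×0.4627 = 1.3060
MRP = 11.85% − 4.48% = 7.37%
E(R_P) = R_f + β_P × MRP = 4.48% + 1.3060 × 7.37% = 14.11%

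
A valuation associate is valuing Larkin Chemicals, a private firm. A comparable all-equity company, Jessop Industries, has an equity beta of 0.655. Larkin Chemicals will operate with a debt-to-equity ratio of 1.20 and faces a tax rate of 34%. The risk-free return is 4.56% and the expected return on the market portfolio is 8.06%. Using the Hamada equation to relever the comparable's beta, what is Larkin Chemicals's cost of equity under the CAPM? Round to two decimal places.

8.67%

β_L = β_U × [1 + (1 − t)(D/E)] = 0.655 × [1 + (1 − 0.34) × 1.20]
    = 0.655 × [1 + 0.66 × 1.20] = 0.655 × 1.7920 = 1.1738
MRP = 8.06% − 4.56% = 3.50%
E(R) = R_f + β_L × MRP = 4.56% + 1.1738 × 3.50% = 8.67%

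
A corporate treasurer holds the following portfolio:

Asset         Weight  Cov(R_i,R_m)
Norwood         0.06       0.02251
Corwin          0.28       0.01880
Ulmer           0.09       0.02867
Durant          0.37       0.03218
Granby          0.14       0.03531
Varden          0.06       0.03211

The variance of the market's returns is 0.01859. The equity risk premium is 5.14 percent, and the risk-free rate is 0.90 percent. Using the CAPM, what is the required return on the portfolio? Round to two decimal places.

β_Norwood = 0.02251 / 0.01859 = 1.2109
β_Corwin = 0.01880 / 0.01859 = 1.0113
β_Ulmer = 0.02867 / 0.01859 = 1.5422
β_Durant = 0.03218 / 0.01859 = 1.7310
β_Granby = 0.03531 / 0.01859 = 1.8994
β_Varden = 0.03211 / 0.01859 = 1.7273
β_P = Σ w_i β_i = 0.06×1.2109 + 0.28×1.0113 + 0.09×1.5422 + 0.37×1.7310 + 0.14×1.8994 + 0.06×1.7273 = 1.5046
E(R_P) = R_f + β_P × MRP = 0.90% + 1.5046 × 5.14% = 8.63%

8.63%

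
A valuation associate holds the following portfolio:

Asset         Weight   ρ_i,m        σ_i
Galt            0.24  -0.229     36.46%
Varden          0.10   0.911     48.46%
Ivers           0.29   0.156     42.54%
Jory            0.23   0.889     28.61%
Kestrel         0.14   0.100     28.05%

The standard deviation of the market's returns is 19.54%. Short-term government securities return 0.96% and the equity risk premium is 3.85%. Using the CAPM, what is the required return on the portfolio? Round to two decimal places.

3.04%

β_Galt = -0.229 × 36.46% / 19.54% = -0.4273
β_Varden = 0.911 × 48.46% / 19.54% = 2.2593
β_Ivers = 0.156 × 42.54% / 19.54% = 0.3396
β_Jory = 0.889 × 28.61% / 19.54% = 1.3017
β_Kestrel = 0.100 × 28.05% / 19.54% = 0.1436
β_P = Σ w_i β_i = 0.24×-0.4273 + 0.10×2.2593 + 0.29×0.3396 + 0.23×1.3017 + 0.14×0.1436 = 0.5414
E(R_P) = R_f + β_P × MRP = 0.96% + 0.5414 × 3.85% = 3.04%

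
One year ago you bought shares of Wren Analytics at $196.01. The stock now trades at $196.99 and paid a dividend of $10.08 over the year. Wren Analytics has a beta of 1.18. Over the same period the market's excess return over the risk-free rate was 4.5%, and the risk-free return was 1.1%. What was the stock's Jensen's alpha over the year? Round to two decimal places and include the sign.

-0.77%

Realised HPR = (P1 + D1 − P0) / P0 = (196.99 + 10.08 − 196.01) / 196.01 = 11.06 / 196.01 = 5.6426%
CAPM required = R_f + β·MRP = 1.1% + 1.18 × 4.5% = 6.4100%
α = realised − required = 5.6426% − 6.4100% = -0.77%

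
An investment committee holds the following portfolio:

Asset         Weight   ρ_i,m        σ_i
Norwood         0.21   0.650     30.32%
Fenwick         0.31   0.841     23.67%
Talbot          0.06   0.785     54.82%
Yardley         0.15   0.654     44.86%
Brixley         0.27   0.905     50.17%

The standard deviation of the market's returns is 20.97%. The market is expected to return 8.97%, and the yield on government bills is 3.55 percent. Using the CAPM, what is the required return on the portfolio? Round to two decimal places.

β_Norwood = 0.650 × 30.32% / 20.97% = 0.9398
β_Fenwick = 0.841 × 23.67% / 20.97% = 0.9493
β_Talbot = 0.785 × 54.82% / 20.97% = 2.0522
β_Yardley = 0.654 × 44.86% / 20.97% = 1.3991
β_Brixley = 0.905 × 50.17% / 20.97% = 2.1652
β_P = Σ w_i β_i = 0.21×0.9398 + 0.31×0.9493 + 0.06×2.0522 + 0.15×1.3991 + 0.27×2.1652 = 1.4092
MRP = 8.97% − 3.55% = 5.42%
E(R_P) = R_f + β_P × MRP = 3.55% + 1.4092 × 5.42% = 11.19%

11.19%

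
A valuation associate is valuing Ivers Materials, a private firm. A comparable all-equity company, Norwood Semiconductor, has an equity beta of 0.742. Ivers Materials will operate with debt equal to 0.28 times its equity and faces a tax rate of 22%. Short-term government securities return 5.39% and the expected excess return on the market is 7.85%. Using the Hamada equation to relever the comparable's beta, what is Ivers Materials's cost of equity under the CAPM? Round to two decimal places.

12.49%

β_L = β_U × [1 + (1 − t)(D/E)] = 0.742 × [1 + (1 − 0.22) × 0.28]
    = 0.742 × [1 + 0.78 × 0.28] = 0.742 × 1.2184 = 0.9041
E(R) = R_f + β_L × MRP = 5.39% + 0.9041 × 7.85% = 12.49%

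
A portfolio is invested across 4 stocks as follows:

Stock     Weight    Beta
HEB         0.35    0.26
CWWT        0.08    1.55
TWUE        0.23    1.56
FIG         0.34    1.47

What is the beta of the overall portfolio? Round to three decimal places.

1.074

β_P = Σ w_i β_i = 0.35×0.26 + 0.08×1.55 + 0.23×1.56 + 0.34×1.47 = 1.0736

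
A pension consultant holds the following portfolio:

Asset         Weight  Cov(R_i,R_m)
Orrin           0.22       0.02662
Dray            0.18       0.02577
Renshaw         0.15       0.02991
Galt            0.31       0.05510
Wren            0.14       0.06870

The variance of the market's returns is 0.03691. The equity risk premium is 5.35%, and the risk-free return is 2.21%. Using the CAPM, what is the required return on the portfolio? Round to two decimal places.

8.25%

β_Orrin = 0.02662 / 0.03691 = 0.7212
β_Dray = 0.02577 / 0.03691 = 0.6982
β_Renshaw = 0.02991 / 0.03691 = 0.8103
β_Galt = 0.05510 / 0.03691 = 1.4928
β_Wren = 0.06870 / 0.03691 = 1.8613
β_P = Σ w_i β_i = 0.22×0.7212 + 0.18×0.6982 + 0.15×0.8103 + 0.31×1.4928 + 0.14×1.8613 = 1.1292
E(R_P) = R_f + β_P × MRP = 2.21% + 1.1292 × 5.35% = 8.25%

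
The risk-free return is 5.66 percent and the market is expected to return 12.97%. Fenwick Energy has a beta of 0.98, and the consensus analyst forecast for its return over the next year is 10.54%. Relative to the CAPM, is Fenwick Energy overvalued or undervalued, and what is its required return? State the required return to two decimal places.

MRP = 12.97% − 5.66% = 7.31%
Required return = R_f + β·MRP = 5.66% + 0.98 × 7.31% = 12.82%
Forecast 10.54% < required 12.82% → the stock plots below the SML → overvalued.

Overvalued; required return 12.82%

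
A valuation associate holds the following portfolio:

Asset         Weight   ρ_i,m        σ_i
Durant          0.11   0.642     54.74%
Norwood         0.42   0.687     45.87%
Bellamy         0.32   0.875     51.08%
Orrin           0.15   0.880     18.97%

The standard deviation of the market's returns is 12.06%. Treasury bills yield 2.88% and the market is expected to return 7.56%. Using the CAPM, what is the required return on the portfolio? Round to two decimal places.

16.04%

β_Durant = 0.642 × 54.74% / 12.06% = 2.9140
β_Norwood = 0.687 × 45.87% / 12.06% = 2.6130
β_Bellamy = 0.875 × 51.08% / 12.06% = 3.7061
β_Orrin = 0.880 × 18.97% / 12.06% = 1.3842
β_P = Σ w_i β_i = 0.11×2.9140 + 0.42×2.6130 + 0.32×3.7061 + 0.15×1.3842 = 2.8116
MRP = 7.56% − 2.88% = 4.68%
E(R_P) = R_f + β_P × MRP = 2.88% + 2.8116 × 4.68% = 16.04%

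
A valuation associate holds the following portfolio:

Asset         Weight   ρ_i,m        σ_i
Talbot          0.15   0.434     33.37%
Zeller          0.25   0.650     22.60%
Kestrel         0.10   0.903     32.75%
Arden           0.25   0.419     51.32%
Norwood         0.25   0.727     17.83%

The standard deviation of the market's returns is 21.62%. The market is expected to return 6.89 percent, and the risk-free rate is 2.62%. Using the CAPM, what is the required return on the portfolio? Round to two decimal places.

6.06%

β_Talbot = 0.434 × 33.37% / 21.62% = 0.6699
β_Zeller = 0.650 × 22.60% / 21.62% = 0.6795
β_Kestrel = 0.903 × 32.75% / 21.62% = 1.3679
β_Arden = 0.419 × 51.32% / 21.62% = 0.9946
β_Norwood = 0.727 × 17.83% / 21.62% = 0.5996
β_P = Σ w_i β_i = 0.15×0.6699 + 0.25×0.6795 + 0.10×1.3679 + 0.25×0.9946 + 0.25×0.5996 = 0.8057
MRP = 6.89% − 2.62% = 4.27%
E(R_P) = R_f + β_P × MRP = 2.62% + 0.8057 × 4.27% = 6.06%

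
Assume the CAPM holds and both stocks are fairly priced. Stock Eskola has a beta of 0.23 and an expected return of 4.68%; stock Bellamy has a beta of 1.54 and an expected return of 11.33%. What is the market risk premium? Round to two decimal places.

Both satisfy E(R) = R_f + β·MRP, so the slope of the SML is
MRP = (11.33% − 4.68%) / (1.54 − 0.23) = 6.65% / 1.31 = 5.0763%

5.08%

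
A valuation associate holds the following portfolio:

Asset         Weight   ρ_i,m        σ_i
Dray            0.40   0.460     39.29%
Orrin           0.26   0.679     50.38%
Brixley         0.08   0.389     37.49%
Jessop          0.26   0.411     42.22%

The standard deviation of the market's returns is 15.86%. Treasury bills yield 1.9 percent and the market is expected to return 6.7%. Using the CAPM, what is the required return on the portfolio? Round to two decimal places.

β_Dray = 0.460 × 39.29% / 15.86% = 1.1396
β_Orrin = 0.679 × 50.38% / 15.86% = 2.1569
β_Brixley = 0.389 × 37.49% / 15.86% = 0.9195
β_Jessop = 0.411 × 42.22% / 15.86% = 1.0941
β_P = Σ w_i β_i = 0.40×1.1396 + 0.26×2.1569 + 0.08×0.9195 + 0.26×1.0941 = 1.3747
MRP = 6.7% − 1.9% = 4.80%
E(R_P) = R_f + β_P × MRP = 1.9% + 1.3747 × 4.8% = 8.50%

8.50%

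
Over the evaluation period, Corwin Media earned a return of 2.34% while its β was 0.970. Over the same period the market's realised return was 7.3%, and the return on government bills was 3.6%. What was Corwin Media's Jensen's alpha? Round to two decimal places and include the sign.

Market excess return = 7.3% − 3.6% = 3.70%
CAPM benchmark = R_f + β(R_m − R_f) = 3.6% + 0.970 × 3.7% = 7.1890%
α = actual − benchmark = 2.34% − 7.1890% = -4.85%

-4.85%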